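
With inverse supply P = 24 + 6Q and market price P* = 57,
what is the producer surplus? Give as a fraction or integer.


Minimum supply price (at Q=0): P_min = 24
Quantity supplied at P* = 57:
Q* = (57 - 24)/6 = 11/2
PS = (1/2) * Q* * (P* - P_min)
PS = (1/2) * 11/2 * (57 - 24)
PS = (1/2) * 11/2 * 33 = 363/4

363/4


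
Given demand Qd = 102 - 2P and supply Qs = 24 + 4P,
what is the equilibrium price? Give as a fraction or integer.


At equilibrium, Qd = Qs.
102 - 2P = 24 + 4P
102 - 24 = 2P + 4P
78 = 6P
P* = 78/6 = 13

13


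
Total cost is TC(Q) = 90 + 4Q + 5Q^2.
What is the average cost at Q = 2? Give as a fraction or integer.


TC(2) = 90 + 4*2 + 5*2^2
TC(2) = 90 + 8 + 20 = 118
AC = TC/Q = 118/2 = 59

59


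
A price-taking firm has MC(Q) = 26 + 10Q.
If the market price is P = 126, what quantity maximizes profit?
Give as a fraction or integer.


In perfect competition, profit is maximized where P = MC.
126 = 26 + 10Q
100 = 10Q
Q* = 100/10 = 10

10


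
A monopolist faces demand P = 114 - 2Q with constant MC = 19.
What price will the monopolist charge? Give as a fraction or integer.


MR = 114 - 4Q
Set MR = MC: 114 - 4Q = 19
Q* = 95/4
Substitute into demand:
P* = 114 - 2*95/4 = 133/2

133/2


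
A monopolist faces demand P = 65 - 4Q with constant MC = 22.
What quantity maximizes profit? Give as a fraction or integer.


TR = P*Q = (65 - 4Q)Q = 65Q - 4Q^2
MR = dTR/dQ = 65 - 8Q
Set MR = MC:
65 - 8Q = 22
43 = 8Q
Q* = 43/8 = 43/8

43/8


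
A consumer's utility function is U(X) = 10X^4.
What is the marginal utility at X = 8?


MU = dU/dX = 10*4*X^(4-1)
MU = 40*X^3
At X = 8:
MU = 40 * 8^3
MU = 40 * 512 = 20480

20480


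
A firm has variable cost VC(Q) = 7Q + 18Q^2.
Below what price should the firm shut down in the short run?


AVC(Q) = VC(Q)/Q = 7 + 18Q
AVC is increasing in Q, so minimum AVC is at Q -> 0+.
Min AVC = 7
The firm should shut down if P < 7.

7


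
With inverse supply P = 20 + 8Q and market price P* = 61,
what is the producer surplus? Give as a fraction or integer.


Minimum supply price (at Q=0): P_min = 20
Quantity supplied at P* = 61:
Q* = (61 - 20)/8 = 41/8
PS = (1/2) * Q* * (P* - P_min)
PS = (1/2) * 41/8 * (61 - 20)
PS = (1/2) * 41/8 * 41 = 1681/16

1681/16


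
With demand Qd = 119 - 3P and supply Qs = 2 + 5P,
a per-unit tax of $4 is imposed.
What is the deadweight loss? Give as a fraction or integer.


Pre-tax equilibrium quantity: Q* = 601/8
Post-tax equilibrium quantity: Q_tax = 541/8
Reduction in quantity: Q* - Q_tax = 15/2
DWL = (1/2) * tax * (Q* - Q_tax)
DWL = (1/2) * 4 * 15/2 = 15

15


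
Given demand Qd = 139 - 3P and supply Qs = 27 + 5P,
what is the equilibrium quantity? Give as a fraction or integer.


First find equilibrium price:
139 - 3P = 27 + 5P
P* = 112/8 = 14
Then substitute into demand:
Q* = 139 - 3 * 14 = 97

97


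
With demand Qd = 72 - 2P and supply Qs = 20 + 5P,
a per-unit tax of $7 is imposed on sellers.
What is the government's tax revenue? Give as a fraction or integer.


With tax on sellers, new supply: Qs' = 20 + 5(P - 7)
= 5P - 15
New equilibrium quantity:
Q_new = 330/7
Tax revenue = tax * Q_new = 7 * 330/7 = 330

330


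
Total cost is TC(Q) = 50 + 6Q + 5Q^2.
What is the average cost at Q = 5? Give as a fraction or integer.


TC(5) = 50 + 6*5 + 5*5^2
TC(5) = 50 + 30 + 125 = 205
AC = TC/Q = 205/5 = 41

41


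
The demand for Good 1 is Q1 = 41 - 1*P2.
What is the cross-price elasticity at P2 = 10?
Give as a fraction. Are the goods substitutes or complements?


dQ1/dP2 = -1
At P2 = 10: Q1 = 41 - 1*10 = 31
Exy = (dQ1/dP2)(P2/Q1) = -1 * 10 / 31 = -10/31
Since Exy < 0, the goods are complements.

-10/31 (complements)


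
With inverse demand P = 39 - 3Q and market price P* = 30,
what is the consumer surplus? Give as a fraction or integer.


Maximum willingness to pay (at Q=0): P_max = 39
Quantity demanded at P* = 30:
Q* = (39 - 30)/3 = 3
CS = (1/2) * Q* * (P_max - P*)
CS = (1/2) * 3 * (39 - 30)
CS = (1/2) * 3 * 9 = 27/2

27/2


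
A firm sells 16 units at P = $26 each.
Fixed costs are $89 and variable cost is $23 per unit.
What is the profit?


Total Revenue = P * Q = 26 * 16 = $416
Total Cost = FC + VC*Q = 89 + 23*16 = $457
Profit = TR - TC = 416 - 457 = $-41

$-41


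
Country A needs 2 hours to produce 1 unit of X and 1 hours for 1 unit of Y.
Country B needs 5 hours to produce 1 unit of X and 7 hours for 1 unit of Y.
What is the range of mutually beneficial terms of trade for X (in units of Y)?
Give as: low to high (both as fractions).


Opportunity cost of X for Country A = hours_X / hours_Y = 2/1 = 2 units of Y
Opportunity cost of X for Country B = hours_X / hours_Y = 5/7 = 5/7 units of Y
Terms of trade must be between the two opportunity costs.
Range: 5/7 to 2

5/7 to 2


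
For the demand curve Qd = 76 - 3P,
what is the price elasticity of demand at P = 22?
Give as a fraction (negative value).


dQ/dP = -3
At P = 22: Q = 76 - 3*22 = 10
E = (dQ/dP)(P/Q) = (-3)(22/10) = -33/5

-33/5


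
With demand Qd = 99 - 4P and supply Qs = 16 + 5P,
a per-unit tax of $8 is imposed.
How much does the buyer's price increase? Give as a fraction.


With a per-unit tax, the buyer's price increase depends on relative slopes.
Supply slope: d = 5, Demand slope: b = 4
Buyer's price increase = d * tax / (b + d)
= 5 * 8 / (4 + 5)
= 40 / 9 = 40/9

40/9


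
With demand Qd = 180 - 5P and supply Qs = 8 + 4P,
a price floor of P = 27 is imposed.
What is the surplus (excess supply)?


At P = 27:
Qd = 180 - 5*27 = 45
Qs = 8 + 4*27 = 116
Surplus = Qs - Qd = 116 - 45 = 71

71


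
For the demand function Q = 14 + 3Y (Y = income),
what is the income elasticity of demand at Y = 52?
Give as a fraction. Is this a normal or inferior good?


dQ/dY = 3
At Y = 52: Q = 14 + 3*52 = 170
Ey = (dQ/dY)(Y/Q) = 3 * 52 / 170 = 78/85
Since Ey > 0, this is a normal good.

78/85 (normal good)


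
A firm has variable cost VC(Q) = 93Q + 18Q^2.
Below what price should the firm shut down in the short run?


AVC(Q) = VC(Q)/Q = 93 + 18Q
AVC is increasing in Q, so minimum AVC is at Q -> 0+.
Min AVC = 93
The firm should shut down if P < 93.

93


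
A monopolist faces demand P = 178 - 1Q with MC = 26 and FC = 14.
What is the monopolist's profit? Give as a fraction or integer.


MR = MC: 178 - 2Q = 26
Q* = 76
P* = 178 - 1*76 = 102
Profit = (P* - MC)*Q* - FC
= (102 - 26)*76 - 14
= 76*76 - 14
= 5776 - 14 = 5762

5762


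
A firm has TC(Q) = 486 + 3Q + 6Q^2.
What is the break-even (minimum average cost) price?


AC(Q) = 486/Q + 3 + 6Q
To minimize: dAC/dQ = -486/Q^2 + 6 = 0
Q^2 = 486/6 = 81
Q* = 9
Min AC = 486/9 + 3 + 6*9
Min AC = 54 + 3 + 54 = 111

111


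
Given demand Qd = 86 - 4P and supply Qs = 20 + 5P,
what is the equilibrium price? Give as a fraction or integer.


At equilibrium, Qd = Qs.
86 - 4P = 20 + 5P
86 - 20 = 4P + 5P
66 = 9P
P* = 66/9 = 22/3

22/3


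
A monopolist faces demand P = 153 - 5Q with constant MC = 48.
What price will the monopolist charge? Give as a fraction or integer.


MR = 153 - 10Q
Set MR = MC: 153 - 10Q = 48
Q* = 21/2
Substitute into demand:
P* = 153 - 5*21/2 = 201/2

201/2


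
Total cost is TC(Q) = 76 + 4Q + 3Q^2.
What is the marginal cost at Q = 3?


MC = dTC/dQ = 4 + 2*3*Q
At Q = 3:
MC = 4 + 6*3
MC = 4 + 18 = 22

22


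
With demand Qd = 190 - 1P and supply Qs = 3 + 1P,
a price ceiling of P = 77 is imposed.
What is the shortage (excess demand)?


At P = 77:
Qd = 190 - 1*77 = 113
Qs = 3 + 1*77 = 80
Shortage = Qd - Qs = 113 - 80 = 33

33


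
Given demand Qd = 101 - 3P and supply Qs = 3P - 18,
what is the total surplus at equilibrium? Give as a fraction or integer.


Find equilibrium: 101 - 3P = 3P - 18
101 + 18 = 6P
P* = 119/6 = 119/6
Q* = 3*119/6 - 18 = 83/2
Inverse demand: P = 101/3 - Q/3, so P_max = 101/3
Inverse supply: P = 6 + Q/3, so P_min = 6
CS = (1/2) * 83/2 * (101/3 - 119/6) = 6889/24
PS = (1/2) * 83/2 * (119/6 - 6) = 6889/24
TS = CS + PS = 6889/24 + 6889/24 = 6889/12

6889/12


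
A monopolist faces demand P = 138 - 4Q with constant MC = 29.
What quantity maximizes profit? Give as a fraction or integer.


TR = P*Q = (138 - 4Q)Q = 138Q - 4Q^2
MR = dTR/dQ = 138 - 8Q
Set MR = MC:
138 - 8Q = 29
109 = 8Q
Q* = 109/8 = 109/8

109/8


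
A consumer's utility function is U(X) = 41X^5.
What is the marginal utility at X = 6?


MU = dU/dX = 41*5*X^(5-1)
MU = 205*X^4
At X = 6:
MU = 205 * 6^4
MU = 205 * 1296 = 265680

265680


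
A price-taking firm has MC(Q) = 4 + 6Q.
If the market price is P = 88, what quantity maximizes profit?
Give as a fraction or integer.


In perfect competition, profit is maximized where P = MC.
88 = 4 + 6Q
84 = 6Q
Q* = 84/6 = 14

14


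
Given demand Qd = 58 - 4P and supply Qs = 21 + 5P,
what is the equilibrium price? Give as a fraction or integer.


At equilibrium, Qd = Qs.
58 - 4P = 21 + 5P
58 - 21 = 4P + 5P
37 = 9P
P* = 37/9 = 37/9

37/9


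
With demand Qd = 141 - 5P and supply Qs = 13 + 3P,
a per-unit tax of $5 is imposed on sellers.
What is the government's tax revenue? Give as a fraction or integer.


With tax on sellers, new supply: Qs' = 13 + 3(P - 5)
= 3P - 2
New equilibrium quantity:
Q_new = 413/8
Tax revenue = tax * Q_new = 5 * 413/8 = 2065/8

2065/8


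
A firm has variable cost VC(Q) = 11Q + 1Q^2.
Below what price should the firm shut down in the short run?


AVC(Q) = VC(Q)/Q = 11 + 1Q
AVC is increasing in Q, so minimum AVC is at Q -> 0+.
Min AVC = 11
The firm should shut down if P < 11.

11


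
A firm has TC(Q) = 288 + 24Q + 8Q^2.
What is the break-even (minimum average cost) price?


AC(Q) = 288/Q + 24 + 8Q
To minimize: dAC/dQ = -288/Q^2 + 8 = 0
Q^2 = 288/8 = 36
Q* = 6
Min AC = 288/6 + 24 + 8*6
Min AC = 48 + 24 + 48 = 120

120


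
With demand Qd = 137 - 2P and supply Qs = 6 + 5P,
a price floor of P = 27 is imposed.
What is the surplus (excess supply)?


At P = 27:
Qd = 137 - 2*27 = 83
Qs = 6 + 5*27 = 141
Surplus = Qs - Qd = 141 - 83 = 58

58


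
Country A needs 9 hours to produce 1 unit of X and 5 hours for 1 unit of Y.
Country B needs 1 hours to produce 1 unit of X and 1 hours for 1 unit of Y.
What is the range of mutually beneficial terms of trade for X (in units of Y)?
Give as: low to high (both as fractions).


Opportunity cost of X for Country A = hours_X / hours_Y = 9/5 = 9/5 units of Y
Opportunity cost of X for Country B = hours_X / hours_Y = 1/1 = 1 units of Y
Terms of trade must be between the two opportunity costs.
Range: 1 to 9/5

1 to 9/5


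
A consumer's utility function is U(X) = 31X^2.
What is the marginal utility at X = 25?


MU = dU/dX = 31*2*X^(2-1)
MU = 62*X^1
At X = 25:
MU = 62 * 25^1
MU = 62 * 25 = 1550

1550


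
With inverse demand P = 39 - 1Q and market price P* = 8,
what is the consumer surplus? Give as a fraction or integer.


Maximum willingness to pay (at Q=0): P_max = 39
Quantity demanded at P* = 8:
Q* = (39 - 8)/1 = 31
CS = (1/2) * Q* * (P_max - P*)
CS = (1/2) * 31 * (39 - 8)
CS = (1/2) * 31 * 31 = 961/2

961/2


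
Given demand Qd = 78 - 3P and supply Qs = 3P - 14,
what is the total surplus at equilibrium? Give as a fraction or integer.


Find equilibrium: 78 - 3P = 3P - 14
78 + 14 = 6P
P* = 92/6 = 46/3
Q* = 3*46/3 - 14 = 32
Inverse demand: P = 26 - Q/3, so P_max = 26
Inverse supply: P = 14/3 + Q/3, so P_min = 14/3
CS = (1/2) * 32 * (26 - 46/3) = 512/3
PS = (1/2) * 32 * (46/3 - 14/3) = 512/3
TS = CS + PS = 512/3 + 512/3 = 1024/3

1024/3


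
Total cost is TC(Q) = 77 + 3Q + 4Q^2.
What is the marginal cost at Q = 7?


MC = dTC/dQ = 3 + 2*4*Q
At Q = 7:
MC = 3 + 8*7
MC = 3 + 56 = 59

59


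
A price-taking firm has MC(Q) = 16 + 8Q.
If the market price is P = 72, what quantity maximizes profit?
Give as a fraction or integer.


In perfect competition, profit is maximized where P = MC.
72 = 16 + 8Q
56 = 8Q
Q* = 56/8 = 7

7


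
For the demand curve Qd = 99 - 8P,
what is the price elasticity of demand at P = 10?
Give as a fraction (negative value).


dQ/dP = -8
At P = 10: Q = 99 - 8*10 = 19
E = (dQ/dP)(P/Q) = (-8)(10/19) = -80/19

-80/19


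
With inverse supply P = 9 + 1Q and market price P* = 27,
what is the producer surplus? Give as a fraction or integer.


Minimum supply price (at Q=0): P_min = 9
Quantity supplied at P* = 27:
Q* = (27 - 9)/1 = 18
PS = (1/2) * Q* * (P* - P_min)
PS = (1/2) * 18 * (27 - 9)
PS = (1/2) * 18 * 18 = 162

162


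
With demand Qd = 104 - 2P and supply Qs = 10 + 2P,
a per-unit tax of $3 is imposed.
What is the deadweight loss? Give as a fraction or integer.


Pre-tax equilibrium quantity: Q* = 57
Post-tax equilibrium quantity: Q_tax = 54
Reduction in quantity: Q* - Q_tax = 3
DWL = (1/2) * tax * (Q* - Q_tax)
DWL = (1/2) * 3 * 3 = 9/2

9/2


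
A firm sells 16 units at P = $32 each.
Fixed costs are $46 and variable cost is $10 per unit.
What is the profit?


Total Revenue = P * Q = 32 * 16 = $512
Total Cost = FC + VC*Q = 46 + 10*16 = $206
Profit = TR - TC = 512 - 206 = $306

$306


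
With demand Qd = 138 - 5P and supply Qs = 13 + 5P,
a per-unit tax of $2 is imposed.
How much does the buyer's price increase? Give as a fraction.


With a per-unit tax, the buyer's price increase depends on relative slopes.
Supply slope: d = 5, Demand slope: b = 5
Buyer's price increase = d * tax / (b + d)
= 5 * 2 / (5 + 5)
= 10 / 10 = 1

1


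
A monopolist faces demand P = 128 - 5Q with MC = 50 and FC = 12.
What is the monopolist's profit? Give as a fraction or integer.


MR = MC: 128 - 10Q = 50
Q* = 39/5
P* = 128 - 5*39/5 = 89
Profit = (P* - MC)*Q* - FC
= (89 - 50)*39/5 - 12
= 39*39/5 - 12
= 1521/5 - 12 = 1461/5

1461/5


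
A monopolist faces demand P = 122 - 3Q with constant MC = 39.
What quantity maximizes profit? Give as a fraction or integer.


TR = P*Q = (122 - 3Q)Q = 122Q - 3Q^2
MR = dTR/dQ = 122 - 6Q
Set MR = MC:
122 - 6Q = 39
83 = 6Q
Q* = 83/6 = 83/6

83/6


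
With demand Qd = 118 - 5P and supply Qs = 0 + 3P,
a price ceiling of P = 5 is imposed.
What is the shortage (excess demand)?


At P = 5:
Qd = 118 - 5*5 = 93
Qs = 0 + 3*5 = 15
Shortage = Qd - Qs = 93 - 15 = 78

78


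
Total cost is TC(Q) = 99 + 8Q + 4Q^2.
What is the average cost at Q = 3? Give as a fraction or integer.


TC(3) = 99 + 8*3 + 4*3^2
TC(3) = 99 + 24 + 36 = 159
AC = TC/Q = 159/3 = 53

53


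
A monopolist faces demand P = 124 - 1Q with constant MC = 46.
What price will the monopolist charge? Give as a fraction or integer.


MR = 124 - 2Q
Set MR = MC: 124 - 2Q = 46
Q* = 39
Substitute into demand:
P* = 124 - 1*39 = 85

85


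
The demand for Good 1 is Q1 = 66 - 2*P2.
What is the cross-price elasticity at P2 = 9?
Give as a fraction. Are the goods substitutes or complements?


dQ1/dP2 = -2
At P2 = 9: Q1 = 66 - 2*9 = 48
Exy = (dQ1/dP2)(P2/Q1) = -2 * 9 / 48 = -3/8
Since Exy < 0, the goods are complements.

-3/8 (complements)


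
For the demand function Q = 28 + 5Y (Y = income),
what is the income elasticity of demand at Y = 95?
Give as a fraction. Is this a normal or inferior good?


dQ/dY = 5
At Y = 95: Q = 28 + 5*95 = 503
Ey = (dQ/dY)(Y/Q) = 5 * 95 / 503 = 475/503
Since Ey > 0, this is a normal good.

475/503 (normal good)


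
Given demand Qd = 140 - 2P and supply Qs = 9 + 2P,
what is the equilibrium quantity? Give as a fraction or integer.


First find equilibrium price:
140 - 2P = 9 + 2P
P* = 131/4 = 131/4
Then substitute into demand:
Q* = 140 - 2 * 131/4 = 149/2

149/2


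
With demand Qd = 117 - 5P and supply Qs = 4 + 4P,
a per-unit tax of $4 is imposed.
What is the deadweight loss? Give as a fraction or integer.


Pre-tax equilibrium quantity: Q* = 488/9
Post-tax equilibrium quantity: Q_tax = 136/3
Reduction in quantity: Q* - Q_tax = 80/9
DWL = (1/2) * tax * (Q* - Q_tax)
DWL = (1/2) * 4 * 80/9 = 160/9

160/9


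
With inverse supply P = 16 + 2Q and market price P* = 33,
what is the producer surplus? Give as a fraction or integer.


Minimum supply price (at Q=0): P_min = 16
Quantity supplied at P* = 33:
Q* = (33 - 16)/2 = 17/2
PS = (1/2) * Q* * (P* - P_min)
PS = (1/2) * 17/2 * (33 - 16)
PS = (1/2) * 17/2 * 17 = 289/4

289/4


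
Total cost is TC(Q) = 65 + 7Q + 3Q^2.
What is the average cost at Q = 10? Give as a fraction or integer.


TC(10) = 65 + 7*10 + 3*10^2
TC(10) = 65 + 70 + 300 = 435
AC = TC/Q = 435/10 = 87/2

87/2


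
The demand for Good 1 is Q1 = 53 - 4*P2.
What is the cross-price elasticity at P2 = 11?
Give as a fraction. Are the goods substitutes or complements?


dQ1/dP2 = -4
At P2 = 11: Q1 = 53 - 4*11 = 9
Exy = (dQ1/dP2)(P2/Q1) = -4 * 11 / 9 = -44/9
Since Exy < 0, the goods are complements.

-44/9 (complements)


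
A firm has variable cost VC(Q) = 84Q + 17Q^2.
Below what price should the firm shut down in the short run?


AVC(Q) = VC(Q)/Q = 84 + 17Q
AVC is increasing in Q, so minimum AVC is at Q -> 0+.
Min AVC = 84
The firm should shut down if P < 84.

84


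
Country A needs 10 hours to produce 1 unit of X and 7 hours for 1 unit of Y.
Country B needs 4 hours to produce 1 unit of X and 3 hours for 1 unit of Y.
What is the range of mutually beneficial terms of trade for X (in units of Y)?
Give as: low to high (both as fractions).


Opportunity cost of X for Country A = hours_X / hours_Y = 10/7 = 10/7 units of Y
Opportunity cost of X for Country B = hours_X / hours_Y = 4/3 = 4/3 units of Y
Terms of trade must be between the two opportunity costs.
Range: 4/3 to 10/7

4/3 to 10/7


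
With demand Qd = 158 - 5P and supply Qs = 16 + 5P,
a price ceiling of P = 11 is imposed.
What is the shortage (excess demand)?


At P = 11:
Qd = 158 - 5*11 = 103
Qs = 16 + 5*11 = 71
Shortage = Qd - Qs = 103 - 71 = 32

32


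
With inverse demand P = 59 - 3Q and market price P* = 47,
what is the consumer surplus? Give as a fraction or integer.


Maximum willingness to pay (at Q=0): P_max = 59
Quantity demanded at P* = 47:
Q* = (59 - 47)/3 = 4
CS = (1/2) * Q* * (P_max - P*)
CS = (1/2) * 4 * (59 - 47)
CS = (1/2) * 4 * 12 = 24

24


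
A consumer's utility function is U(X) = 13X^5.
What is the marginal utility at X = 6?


MU = dU/dX = 13*5*X^(5-1)
MU = 65*X^4
At X = 6:
MU = 65 * 6^4
MU = 65 * 1296 = 84240

84240


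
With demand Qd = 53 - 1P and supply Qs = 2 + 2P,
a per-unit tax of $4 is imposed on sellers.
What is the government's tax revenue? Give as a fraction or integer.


With tax on sellers, new supply: Qs' = 2 + 2(P - 4)
= 2P - 6
New equilibrium quantity:
Q_new = 100/3
Tax revenue = tax * Q_new = 4 * 100/3 = 400/3

400/3


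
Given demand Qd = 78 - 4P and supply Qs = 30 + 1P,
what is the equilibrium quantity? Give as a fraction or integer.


First find equilibrium price:
78 - 4P = 30 + 1P
P* = 48/5 = 48/5
Then substitute into demand:
Q* = 78 - 4 * 48/5 = 198/5

198/5


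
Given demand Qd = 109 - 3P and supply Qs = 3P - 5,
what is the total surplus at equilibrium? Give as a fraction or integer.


Find equilibrium: 109 - 3P = 3P - 5
109 + 5 = 6P
P* = 114/6 = 19
Q* = 3*19 - 5 = 52
Inverse demand: P = 109/3 - Q/3, so P_max = 109/3
Inverse supply: P = 5/3 + Q/3, so P_min = 5/3
CS = (1/2) * 52 * (109/3 - 19) = 1352/3
PS = (1/2) * 52 * (19 - 5/3) = 1352/3
TS = CS + PS = 1352/3 + 1352/3 = 2704/3

2704/3


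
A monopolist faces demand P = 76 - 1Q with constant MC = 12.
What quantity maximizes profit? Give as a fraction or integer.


TR = P*Q = (76 - 1Q)Q = 76Q - 1Q^2
MR = dTR/dQ = 76 - 2Q
Set MR = MC:
76 - 2Q = 12
64 = 2Q
Q* = 64/2 = 32

32


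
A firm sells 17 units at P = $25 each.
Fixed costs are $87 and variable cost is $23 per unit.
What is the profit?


Total Revenue = P * Q = 25 * 17 = $425
Total Cost = FC + VC*Q = 87 + 23*17 = $478
Profit = TR - TC = 425 - 478 = $-53

$-53


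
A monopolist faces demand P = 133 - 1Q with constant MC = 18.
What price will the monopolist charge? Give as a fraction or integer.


MR = 133 - 2Q
Set MR = MC: 133 - 2Q = 18
Q* = 115/2
Substitute into demand:
P* = 133 - 1*115/2 = 151/2

151/2


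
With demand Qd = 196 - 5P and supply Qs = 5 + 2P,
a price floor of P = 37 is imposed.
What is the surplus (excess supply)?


At P = 37:
Qd = 196 - 5*37 = 11
Qs = 5 + 2*37 = 79
Surplus = Qs - Qd = 79 - 11 = 68

68


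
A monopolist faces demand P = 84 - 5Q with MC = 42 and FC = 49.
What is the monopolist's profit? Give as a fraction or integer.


MR = MC: 84 - 10Q = 42
Q* = 21/5
P* = 84 - 5*21/5 = 63
Profit = (P* - MC)*Q* - FC
= (63 - 42)*21/5 - 49
= 21*21/5 - 49
= 441/5 - 49 = 196/5

196/5


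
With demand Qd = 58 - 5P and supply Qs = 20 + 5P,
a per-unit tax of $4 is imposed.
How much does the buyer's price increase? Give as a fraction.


With a per-unit tax, the buyer's price increase depends on relative slopes.
Supply slope: d = 5, Demand slope: b = 5
Buyer's price increase = d * tax / (b + d)
= 5 * 4 / (5 + 5)
= 20 / 10 = 2

2


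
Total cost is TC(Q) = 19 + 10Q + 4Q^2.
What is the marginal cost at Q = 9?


MC = dTC/dQ = 10 + 2*4*Q
At Q = 9:
MC = 10 + 8*9
MC = 10 + 72 = 82

82


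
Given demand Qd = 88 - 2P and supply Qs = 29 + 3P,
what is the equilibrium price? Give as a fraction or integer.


At equilibrium, Qd = Qs.
88 - 2P = 29 + 3P
88 - 29 = 2P + 3P
59 = 5P
P* = 59/5 = 59/5

59/5


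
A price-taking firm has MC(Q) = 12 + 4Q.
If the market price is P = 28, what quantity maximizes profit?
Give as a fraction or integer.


In perfect competition, profit is maximized where P = MC.
28 = 12 + 4Q
16 = 4Q
Q* = 16/4 = 4

4


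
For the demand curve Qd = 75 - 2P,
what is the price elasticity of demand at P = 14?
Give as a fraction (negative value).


dQ/dP = -2
At P = 14: Q = 75 - 2*14 = 47
E = (dQ/dP)(P/Q) = (-2)(14/47) = -28/47

-28/47


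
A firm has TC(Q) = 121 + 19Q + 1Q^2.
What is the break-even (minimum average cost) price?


AC(Q) = 121/Q + 19 + 1Q
To minimize: dAC/dQ = -121/Q^2 + 1 = 0
Q^2 = 121/1 = 121
Q* = 11
Min AC = 121/11 + 19 + 1*11
Min AC = 11 + 19 + 11 = 41

41


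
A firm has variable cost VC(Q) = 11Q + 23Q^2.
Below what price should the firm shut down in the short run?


AVC(Q) = VC(Q)/Q = 11 + 23Q
AVC is increasing in Q, so minimum AVC is at Q -> 0+.
Min AVC = 11
The firm should shut down if P < 11.

11


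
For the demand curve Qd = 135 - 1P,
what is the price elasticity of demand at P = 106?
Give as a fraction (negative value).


dQ/dP = -1
At P = 106: Q = 135 - 1*106 = 29
E = (dQ/dP)(P/Q) = (-1)(106/29) = -106/29

-106/29


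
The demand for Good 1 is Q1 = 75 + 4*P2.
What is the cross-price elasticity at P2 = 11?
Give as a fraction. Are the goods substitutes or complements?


dQ1/dP2 = 4
At P2 = 11: Q1 = 75 + 4*11 = 119
Exy = (dQ1/dP2)(P2/Q1) = 4 * 11 / 119 = 44/119
Since Exy > 0, the goods are substitutes.

44/119 (substitutes)


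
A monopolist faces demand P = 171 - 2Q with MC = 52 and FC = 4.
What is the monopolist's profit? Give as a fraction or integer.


MR = MC: 171 - 4Q = 52
Q* = 119/4
P* = 171 - 2*119/4 = 223/2
Profit = (P* - MC)*Q* - FC
= (223/2 - 52)*119/4 - 4
= 119/2*119/4 - 4
= 14161/8 - 4 = 14129/8

14129/8


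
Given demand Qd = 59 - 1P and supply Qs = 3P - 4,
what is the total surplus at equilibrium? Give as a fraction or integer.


Find equilibrium: 59 - 1P = 3P - 4
59 + 4 = 4P
P* = 63/4 = 63/4
Q* = 3*63/4 - 4 = 173/4
Inverse demand: P = 59 - Q/1, so P_max = 59
Inverse supply: P = 4/3 + Q/3, so P_min = 4/3
CS = (1/2) * 173/4 * (59 - 63/4) = 29929/32
PS = (1/2) * 173/4 * (63/4 - 4/3) = 29929/96
TS = CS + PS = 29929/32 + 29929/96 = 29929/24

29929/24


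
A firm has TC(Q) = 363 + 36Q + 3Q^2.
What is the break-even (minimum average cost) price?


AC(Q) = 363/Q + 36 + 3Q
To minimize: dAC/dQ = -363/Q^2 + 3 = 0
Q^2 = 363/3 = 121
Q* = 11
Min AC = 363/11 + 36 + 3*11
Min AC = 33 + 36 + 33 = 102

102


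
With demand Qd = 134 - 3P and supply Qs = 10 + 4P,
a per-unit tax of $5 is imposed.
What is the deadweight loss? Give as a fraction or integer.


Pre-tax equilibrium quantity: Q* = 566/7
Post-tax equilibrium quantity: Q_tax = 506/7
Reduction in quantity: Q* - Q_tax = 60/7
DWL = (1/2) * tax * (Q* - Q_tax)
DWL = (1/2) * 5 * 60/7 = 150/7

150/7


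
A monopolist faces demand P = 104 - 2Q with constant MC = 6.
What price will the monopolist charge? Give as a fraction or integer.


MR = 104 - 4Q
Set MR = MC: 104 - 4Q = 6
Q* = 49/2
Substitute into demand:
P* = 104 - 2*49/2 = 55

55


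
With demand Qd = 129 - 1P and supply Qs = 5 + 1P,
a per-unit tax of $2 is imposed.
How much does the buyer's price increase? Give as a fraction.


With a per-unit tax, the buyer's price increase depends on relative slopes.
Supply slope: d = 1, Demand slope: b = 1
Buyer's price increase = d * tax / (b + d)
= 1 * 2 / (1 + 1)
= 2 / 2 = 1

1


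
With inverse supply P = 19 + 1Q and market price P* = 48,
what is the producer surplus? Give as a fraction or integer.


Minimum supply price (at Q=0): P_min = 19
Quantity supplied at P* = 48:
Q* = (48 - 19)/1 = 29
PS = (1/2) * Q* * (P* - P_min)
PS = (1/2) * 29 * (48 - 19)
PS = (1/2) * 29 * 29 = 841/2

841/2


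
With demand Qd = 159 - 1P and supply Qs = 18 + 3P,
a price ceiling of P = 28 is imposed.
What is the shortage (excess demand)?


At P = 28:
Qd = 159 - 1*28 = 131
Qs = 18 + 3*28 = 102
Shortage = Qd - Qs = 131 - 102 = 29

29


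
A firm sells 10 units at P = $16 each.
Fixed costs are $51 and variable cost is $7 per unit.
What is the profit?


Total Revenue = P * Q = 16 * 10 = $160
Total Cost = FC + VC*Q = 51 + 7*10 = $121
Profit = TR - TC = 160 - 121 = $39

$39


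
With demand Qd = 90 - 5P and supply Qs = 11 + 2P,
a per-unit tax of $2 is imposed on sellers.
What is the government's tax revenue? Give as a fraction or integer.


With tax on sellers, new supply: Qs' = 11 + 2(P - 2)
= 7 + 2P
New equilibrium quantity:
Q_new = 215/7
Tax revenue = tax * Q_new = 2 * 215/7 = 430/7

430/7


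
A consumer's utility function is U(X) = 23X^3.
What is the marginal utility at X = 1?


MU = dU/dX = 23*3*X^(3-1)
MU = 69*X^2
At X = 1:
MU = 69 * 1^2
MU = 69 * 1 = 69

69


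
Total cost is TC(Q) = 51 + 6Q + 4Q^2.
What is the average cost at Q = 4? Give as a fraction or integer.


TC(4) = 51 + 6*4 + 4*4^2
TC(4) = 51 + 24 + 64 = 139
AC = TC/Q = 139/4 = 139/4

139/4


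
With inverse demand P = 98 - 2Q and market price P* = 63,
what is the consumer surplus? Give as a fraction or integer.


Maximum willingness to pay (at Q=0): P_max = 98
Quantity demanded at P* = 63:
Q* = (98 - 63)/2 = 35/2
CS = (1/2) * Q* * (P_max - P*)
CS = (1/2) * 35/2 * (98 - 63)
CS = (1/2) * 35/2 * 35 = 1225/4

1225/4


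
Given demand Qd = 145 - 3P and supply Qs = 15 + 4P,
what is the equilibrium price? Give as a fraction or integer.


At equilibrium, Qd = Qs.
145 - 3P = 15 + 4P
145 - 15 = 3P + 4P
130 = 7P
P* = 130/7 = 130/7

130/7


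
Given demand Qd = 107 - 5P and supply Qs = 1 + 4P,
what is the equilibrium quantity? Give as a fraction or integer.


First find equilibrium price:
107 - 5P = 1 + 4P
P* = 106/9 = 106/9
Then substitute into demand:
Q* = 107 - 5 * 106/9 = 433/9

433/9


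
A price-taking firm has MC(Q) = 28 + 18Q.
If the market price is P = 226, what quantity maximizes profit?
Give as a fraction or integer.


In perfect competition, profit is maximized where P = MC.
226 = 28 + 18Q
198 = 18Q
Q* = 198/18 = 11

11


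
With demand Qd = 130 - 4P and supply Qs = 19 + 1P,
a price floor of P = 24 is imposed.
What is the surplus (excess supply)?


At P = 24:
Qd = 130 - 4*24 = 34
Qs = 19 + 1*24 = 43
Surplus = Qs - Qd = 43 - 34 = 9

9


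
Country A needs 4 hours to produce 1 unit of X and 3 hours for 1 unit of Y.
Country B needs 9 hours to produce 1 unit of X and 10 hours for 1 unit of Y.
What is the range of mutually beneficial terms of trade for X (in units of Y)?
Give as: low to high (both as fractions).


Opportunity cost of X for Country A = hours_X / hours_Y = 4/3 = 4/3 units of Y
Opportunity cost of X for Country B = hours_X / hours_Y = 9/10 = 9/10 units of Y
Terms of trade must be between the two opportunity costs.
Range: 9/10 to 4/3

9/10 to 4/3


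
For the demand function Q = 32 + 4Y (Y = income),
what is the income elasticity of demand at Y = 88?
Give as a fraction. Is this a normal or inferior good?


dQ/dY = 4
At Y = 88: Q = 32 + 4*88 = 384
Ey = (dQ/dY)(Y/Q) = 4 * 88 / 384 = 11/12
Since Ey > 0, this is a normal good.

11/12 (normal good)


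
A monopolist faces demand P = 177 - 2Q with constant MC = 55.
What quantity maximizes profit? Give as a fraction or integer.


TR = P*Q = (177 - 2Q)Q = 177Q - 2Q^2
MR = dTR/dQ = 177 - 4Q
Set MR = MC:
177 - 4Q = 55
122 = 4Q
Q* = 122/4 = 61/2

61/2


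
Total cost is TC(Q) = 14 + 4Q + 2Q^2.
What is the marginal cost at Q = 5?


MC = dTC/dQ = 4 + 2*2*Q
At Q = 5:
MC = 4 + 4*5
MC = 4 + 20 = 24

24


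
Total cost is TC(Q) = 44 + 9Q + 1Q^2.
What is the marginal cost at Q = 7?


MC = dTC/dQ = 9 + 2*1*Q
At Q = 7:
MC = 9 + 2*7
MC = 9 + 14 = 23

23


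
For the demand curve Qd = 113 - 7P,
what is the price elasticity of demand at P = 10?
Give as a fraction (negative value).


dQ/dP = -7
At P = 10: Q = 113 - 7*10 = 43
E = (dQ/dP)(P/Q) = (-7)(10/43) = -70/43

-70/43


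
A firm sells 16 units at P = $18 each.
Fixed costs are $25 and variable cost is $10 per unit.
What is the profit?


Total Revenue = P * Q = 18 * 16 = $288
Total Cost = FC + VC*Q = 25 + 10*16 = $185
Profit = TR - TC = 288 - 185 = $103

$103


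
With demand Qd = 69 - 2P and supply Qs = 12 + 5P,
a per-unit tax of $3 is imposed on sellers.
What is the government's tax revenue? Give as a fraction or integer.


With tax on sellers, new supply: Qs' = 12 + 5(P - 3)
= 5P - 3
New equilibrium quantity:
Q_new = 339/7
Tax revenue = tax * Q_new = 3 * 339/7 = 1017/7

1017/7


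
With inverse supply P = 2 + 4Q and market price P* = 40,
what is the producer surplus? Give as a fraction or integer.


Minimum supply price (at Q=0): P_min = 2
Quantity supplied at P* = 40:
Q* = (40 - 2)/4 = 19/2
PS = (1/2) * Q* * (P* - P_min)
PS = (1/2) * 19/2 * (40 - 2)
PS = (1/2) * 19/2 * 38 = 361/2

361/2


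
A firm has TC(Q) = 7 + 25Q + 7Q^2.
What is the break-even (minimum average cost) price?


AC(Q) = 7/Q + 25 + 7Q
To minimize: dAC/dQ = -7/Q^2 + 7 = 0
Q^2 = 7/7 = 1
Q* = 1
Min AC = 7/1 + 25 + 7*1
Min AC = 7 + 25 + 7 = 39

39


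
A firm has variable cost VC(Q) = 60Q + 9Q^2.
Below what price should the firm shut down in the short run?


AVC(Q) = VC(Q)/Q = 60 + 9Q
AVC is increasing in Q, so minimum AVC is at Q -> 0+.
Min AVC = 60
The firm should shut down if P < 60.

60


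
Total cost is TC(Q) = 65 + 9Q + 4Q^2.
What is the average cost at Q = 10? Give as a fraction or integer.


TC(10) = 65 + 9*10 + 4*10^2
TC(10) = 65 + 90 + 400 = 555
AC = TC/Q = 555/10 = 111/2

111/2


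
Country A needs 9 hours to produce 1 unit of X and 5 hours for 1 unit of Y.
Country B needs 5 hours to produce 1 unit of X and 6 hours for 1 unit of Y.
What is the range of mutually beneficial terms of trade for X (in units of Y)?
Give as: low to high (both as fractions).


Opportunity cost of X for Country A = hours_X / hours_Y = 9/5 = 9/5 units of Y
Opportunity cost of X for Country B = hours_X / hours_Y = 5/6 = 5/6 units of Y
Terms of trade must be between the two opportunity costs.
Range: 5/6 to 9/5

5/6 to 9/5


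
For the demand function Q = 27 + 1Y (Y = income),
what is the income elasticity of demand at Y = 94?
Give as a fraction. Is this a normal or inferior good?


dQ/dY = 1
At Y = 94: Q = 27 + 1*94 = 121
Ey = (dQ/dY)(Y/Q) = 1 * 94 / 121 = 94/121
Since Ey > 0, this is a normal good.

94/121 (normal good)


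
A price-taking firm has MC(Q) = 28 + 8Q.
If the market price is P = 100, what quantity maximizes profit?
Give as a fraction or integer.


In perfect competition, profit is maximized where P = MC.
100 = 28 + 8Q
72 = 8Q
Q* = 72/8 = 9

9


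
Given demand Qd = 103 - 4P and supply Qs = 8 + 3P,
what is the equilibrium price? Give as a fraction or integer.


At equilibrium, Qd = Qs.
103 - 4P = 8 + 3P
103 - 8 = 4P + 3P
95 = 7P
P* = 95/7 = 95/7

95/7


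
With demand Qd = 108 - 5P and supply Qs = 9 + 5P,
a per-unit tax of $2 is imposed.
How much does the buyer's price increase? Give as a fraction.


With a per-unit tax, the buyer's price increase depends on relative slopes.
Supply slope: d = 5, Demand slope: b = 5
Buyer's price increase = d * tax / (b + d)
= 5 * 2 / (5 + 5)
= 10 / 10 = 1

1


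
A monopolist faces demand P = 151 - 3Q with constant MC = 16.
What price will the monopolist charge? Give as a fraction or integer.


MR = 151 - 6Q
Set MR = MC: 151 - 6Q = 16
Q* = 45/2
Substitute into demand:
P* = 151 - 3*45/2 = 167/2

167/2


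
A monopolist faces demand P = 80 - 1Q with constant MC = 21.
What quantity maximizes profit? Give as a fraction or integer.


TR = P*Q = (80 - 1Q)Q = 80Q - 1Q^2
MR = dTR/dQ = 80 - 2Q
Set MR = MC:
80 - 2Q = 21
59 = 2Q
Q* = 59/2 = 59/2

59/2


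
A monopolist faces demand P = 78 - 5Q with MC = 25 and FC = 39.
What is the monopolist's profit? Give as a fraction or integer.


MR = MC: 78 - 10Q = 25
Q* = 53/10
P* = 78 - 5*53/10 = 103/2
Profit = (P* - MC)*Q* - FC
= (103/2 - 25)*53/10 - 39
= 53/2*53/10 - 39
= 2809/20 - 39 = 2029/20

2029/20


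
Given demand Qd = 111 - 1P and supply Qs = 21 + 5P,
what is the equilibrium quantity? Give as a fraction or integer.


First find equilibrium price:
111 - 1P = 21 + 5P
P* = 90/6 = 15
Then substitute into demand:
Q* = 111 - 1 * 15 = 96

96


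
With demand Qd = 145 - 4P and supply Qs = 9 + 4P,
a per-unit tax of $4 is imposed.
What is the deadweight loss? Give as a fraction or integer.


Pre-tax equilibrium quantity: Q* = 77
Post-tax equilibrium quantity: Q_tax = 69
Reduction in quantity: Q* - Q_tax = 8
DWL = (1/2) * tax * (Q* - Q_tax)
DWL = (1/2) * 4 * 8 = 16

16


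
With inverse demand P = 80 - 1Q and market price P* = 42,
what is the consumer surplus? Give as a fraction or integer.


Maximum willingness to pay (at Q=0): P_max = 80
Quantity demanded at P* = 42:
Q* = (80 - 42)/1 = 38
CS = (1/2) * Q* * (P_max - P*)
CS = (1/2) * 38 * (80 - 42)
CS = (1/2) * 38 * 38 = 722

722


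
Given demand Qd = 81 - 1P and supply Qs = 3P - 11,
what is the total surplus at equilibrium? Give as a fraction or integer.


Find equilibrium: 81 - 1P = 3P - 11
81 + 11 = 4P
P* = 92/4 = 23
Q* = 3*23 - 11 = 58
Inverse demand: P = 81 - Q/1, so P_max = 81
Inverse supply: P = 11/3 + Q/3, so P_min = 11/3
CS = (1/2) * 58 * (81 - 23) = 1682
PS = (1/2) * 58 * (23 - 11/3) = 1682/3
TS = CS + PS = 1682 + 1682/3 = 6728/3

6728/3


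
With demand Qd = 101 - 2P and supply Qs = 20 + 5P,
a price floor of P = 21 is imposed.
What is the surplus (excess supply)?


At P = 21:
Qd = 101 - 2*21 = 59
Qs = 20 + 5*21 = 125
Surplus = Qs - Qd = 125 - 59 = 66

66


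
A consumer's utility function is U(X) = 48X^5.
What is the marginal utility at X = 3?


MU = dU/dX = 48*5*X^(5-1)
MU = 240*X^4
At X = 3:
MU = 240 * 3^4
MU = 240 * 81 = 19440

19440


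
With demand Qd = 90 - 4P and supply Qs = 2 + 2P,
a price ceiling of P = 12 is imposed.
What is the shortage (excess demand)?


At P = 12:
Qd = 90 - 4*12 = 42
Qs = 2 + 2*12 = 26
Shortage = Qd - Qs = 42 - 26 = 16

16


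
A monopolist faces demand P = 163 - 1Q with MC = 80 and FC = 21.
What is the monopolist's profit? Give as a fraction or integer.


MR = MC: 163 - 2Q = 80
Q* = 83/2
P* = 163 - 1*83/2 = 243/2
Profit = (P* - MC)*Q* - FC
= (243/2 - 80)*83/2 - 21
= 83/2*83/2 - 21
= 6889/4 - 21 = 6805/4

6805/4


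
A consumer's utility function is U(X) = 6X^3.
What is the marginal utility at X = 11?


MU = dU/dX = 6*3*X^(3-1)
MU = 18*X^2
At X = 11:
MU = 18 * 11^2
MU = 18 * 121 = 2178

2178


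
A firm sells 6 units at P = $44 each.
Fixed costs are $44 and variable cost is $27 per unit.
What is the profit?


Total Revenue = P * Q = 44 * 6 = $264
Total Cost = FC + VC*Q = 44 + 27*6 = $206
Profit = TR - TC = 264 - 206 = $58

$58


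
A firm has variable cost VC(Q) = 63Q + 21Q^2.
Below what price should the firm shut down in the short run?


AVC(Q) = VC(Q)/Q = 63 + 21Q
AVC is increasing in Q, so minimum AVC is at Q -> 0+.
Min AVC = 63
The firm should shut down if P < 63.

63


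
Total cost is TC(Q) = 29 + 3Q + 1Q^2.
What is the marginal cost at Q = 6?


MC = dTC/dQ = 3 + 2*1*Q
At Q = 6:
MC = 3 + 2*6
MC = 3 + 12 = 15

15


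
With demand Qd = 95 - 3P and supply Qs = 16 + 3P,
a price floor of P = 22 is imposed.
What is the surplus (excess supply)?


At P = 22:
Qd = 95 - 3*22 = 29
Qs = 16 + 3*22 = 82
Surplus = Qs - Qd = 82 - 29 = 53

53


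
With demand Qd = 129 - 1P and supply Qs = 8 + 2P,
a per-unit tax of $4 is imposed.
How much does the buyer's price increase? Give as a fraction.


With a per-unit tax, the buyer's price increase depends on relative slopes.
Supply slope: d = 2, Demand slope: b = 1
Buyer's price increase = d * tax / (b + d)
= 2 * 4 / (1 + 2)
= 8 / 3 = 8/3

8/3


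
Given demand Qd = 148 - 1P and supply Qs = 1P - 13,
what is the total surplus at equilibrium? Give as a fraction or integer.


Find equilibrium: 148 - 1P = 1P - 13
148 + 13 = 2P
P* = 161/2 = 161/2
Q* = 1*161/2 - 13 = 135/2
Inverse demand: P = 148 - Q/1, so P_max = 148
Inverse supply: P = 13 + Q/1, so P_min = 13
CS = (1/2) * 135/2 * (148 - 161/2) = 18225/8
PS = (1/2) * 135/2 * (161/2 - 13) = 18225/8
TS = CS + PS = 18225/8 + 18225/8 = 18225/4

18225/4


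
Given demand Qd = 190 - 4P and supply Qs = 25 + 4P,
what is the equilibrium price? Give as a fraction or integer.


At equilibrium, Qd = Qs.
190 - 4P = 25 + 4P
190 - 25 = 4P + 4P
165 = 8P
P* = 165/8 = 165/8

165/8


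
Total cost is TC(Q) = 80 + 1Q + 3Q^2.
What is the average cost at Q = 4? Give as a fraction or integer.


TC(4) = 80 + 1*4 + 3*4^2
TC(4) = 80 + 4 + 48 = 132
AC = TC/Q = 132/4 = 33

33


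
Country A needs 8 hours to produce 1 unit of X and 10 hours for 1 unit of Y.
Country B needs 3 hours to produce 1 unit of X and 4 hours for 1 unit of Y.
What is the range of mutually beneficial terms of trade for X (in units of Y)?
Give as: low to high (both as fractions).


Opportunity cost of X for Country A = hours_X / hours_Y = 8/10 = 4/5 units of Y
Opportunity cost of X for Country B = hours_X / hours_Y = 3/4 = 3/4 units of Y
Terms of trade must be between the two opportunity costs.
Range: 3/4 to 4/5

3/4 to 4/5


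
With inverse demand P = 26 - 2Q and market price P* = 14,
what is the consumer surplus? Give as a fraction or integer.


Maximum willingness to pay (at Q=0): P_max = 26
Quantity demanded at P* = 14:
Q* = (26 - 14)/2 = 6
CS = (1/2) * Q* * (P_max - P*)
CS = (1/2) * 6 * (26 - 14)
CS = (1/2) * 6 * 12 = 36

36


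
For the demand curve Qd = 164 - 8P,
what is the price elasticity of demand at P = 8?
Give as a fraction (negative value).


dQ/dP = -8
At P = 8: Q = 164 - 8*8 = 100
E = (dQ/dP)(P/Q) = (-8)(8/100) = -16/25

-16/25


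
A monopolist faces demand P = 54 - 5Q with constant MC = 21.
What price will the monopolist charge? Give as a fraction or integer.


MR = 54 - 10Q
Set MR = MC: 54 - 10Q = 21
Q* = 33/10
Substitute into demand:
P* = 54 - 5*33/10 = 75/2

75/2


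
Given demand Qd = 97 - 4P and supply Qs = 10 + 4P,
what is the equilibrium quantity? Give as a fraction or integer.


First find equilibrium price:
97 - 4P = 10 + 4P
P* = 87/8 = 87/8
Then substitute into demand:
Q* = 97 - 4 * 87/8 = 107/2

107/2


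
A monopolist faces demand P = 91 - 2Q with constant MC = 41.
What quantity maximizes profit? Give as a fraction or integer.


TR = P*Q = (91 - 2Q)Q = 91Q - 2Q^2
MR = dTR/dQ = 91 - 4Q
Set MR = MC:
91 - 4Q = 41
50 = 4Q
Q* = 50/4 = 25/2

25/2


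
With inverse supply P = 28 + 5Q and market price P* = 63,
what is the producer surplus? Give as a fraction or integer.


Minimum supply price (at Q=0): P_min = 28
Quantity supplied at P* = 63:
Q* = (63 - 28)/5 = 7
PS = (1/2) * Q* * (P* - P_min)
PS = (1/2) * 7 * (63 - 28)
PS = (1/2) * 7 * 35 = 245/2

245/2
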